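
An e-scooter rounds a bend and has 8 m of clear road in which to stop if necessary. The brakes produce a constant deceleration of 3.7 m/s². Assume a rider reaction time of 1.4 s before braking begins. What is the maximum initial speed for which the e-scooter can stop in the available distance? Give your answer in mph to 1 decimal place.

Stopping distance: v·t_r + v²/(2a) = 8 with t_r = 1.4 s and a = 3.700 m/s².
So v² + 10.360 v − 59.20 = 0.
Positive root: v = −a·t_r + √((a·t_r)² + 2a·d) = −5.180 + √(26.832 + 59.20) = 4.0953 m/s.
4.0953 m/s ÷ 0.44704 = 9.161 mph.

Maximum speed ≈ 9.2 mph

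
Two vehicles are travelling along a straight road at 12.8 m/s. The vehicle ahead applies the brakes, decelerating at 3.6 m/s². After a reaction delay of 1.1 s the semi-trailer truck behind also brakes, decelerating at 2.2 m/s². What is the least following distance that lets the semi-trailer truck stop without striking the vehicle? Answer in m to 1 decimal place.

Leader travels v²/(2a_L) = 163.840 / 7.200 = 22.756 m before stopping.
Follower covers v·t_r = 12.8000 × 1.1 = 14.080 m while reacting, then v²/(2a_F) = 163.840 / 4.400 = 37.236 m while braking, for a total of 14.080 + 37.236 = 51.316 m.
Since a_F ≤ a_L and the follower starts braking later, the follower is never slower than the leader, so the closest approach is when both have stopped.
Minimum gap = 51.316 − 22.756 = 28.560 m.

Minimum gap ≈ 28.6 m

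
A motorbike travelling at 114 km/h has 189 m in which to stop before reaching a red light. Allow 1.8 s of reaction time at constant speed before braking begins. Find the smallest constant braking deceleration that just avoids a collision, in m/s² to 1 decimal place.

114 km/h ÷ 3.6 = 31.6667 m/s.
Distance covered during reaction = 31.6667 × 1.8 = 57.000 m.
Distance available for braking: 189 − 57.000 = 132.000 m.
v² = 2a·d ⇒ a = v²/(2d) = 31.6667² / (2 × 132.000) = 1002.780 / 264.000 = 3.7984 m/s².

Required deceleration ≈ 3.8 m/s²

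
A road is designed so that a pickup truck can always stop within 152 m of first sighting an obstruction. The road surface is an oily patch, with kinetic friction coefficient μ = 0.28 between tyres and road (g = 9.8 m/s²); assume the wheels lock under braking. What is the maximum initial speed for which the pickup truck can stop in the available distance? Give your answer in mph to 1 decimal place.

Maximum speed ≈ 64.6 mph

a = μg = 0.28 × 9.8 = 2.744 m/s².
v²/(2a) = d ⇒ v = √(2 × 2.744 × 152) = √834.18 = 28.8822 m/s.
28.8822 m/s ÷ 0.44704 = 64.608 mph.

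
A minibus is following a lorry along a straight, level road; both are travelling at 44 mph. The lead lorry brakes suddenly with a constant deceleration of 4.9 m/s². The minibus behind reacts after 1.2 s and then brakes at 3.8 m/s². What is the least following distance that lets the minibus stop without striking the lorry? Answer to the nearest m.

44 mph × 0.44704 = 19.6698 m/s.
Leader travels v²/(2a_L) = 386.901 / 9.800 = 39.480 m before stopping.
Follower covers v·t_r = 19.6698 × 1.2 = 23.604 m while reacting, then v²/(2a_F) = 386.901 / 7.600 = 50.908 m while braking, for a total of 23.604 + 50.908 = 74.512 m.
Since a_F ≤ a_L and the follower starts braking later, the follower is never slower than the leader, so the closest approach is when both have stopped.
Minimum gap = 74.512 − 39.480 = 35.032 m.

Minimum gap ≈ 35 m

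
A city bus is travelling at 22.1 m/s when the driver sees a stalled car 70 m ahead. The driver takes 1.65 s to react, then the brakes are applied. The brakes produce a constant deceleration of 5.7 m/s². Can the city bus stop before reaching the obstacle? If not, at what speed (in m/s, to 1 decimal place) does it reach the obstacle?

No — it strikes the obstacle at 10.3 m/s

Reaction distance = 22.1000 × 1.65 = 36.465 m.
Braking distance needed to stop: v²/(2a) = 488.410 / 11.400 = 42.843 m, so total needed = 36.465 + 42.843 = 79.308 m > 70 m — it cannot stop.
Distance remaining when braking begins: 70 − 36.465 = 33.535 m.
v² = v₀² − 2a·d = 488.410 − 2 × 5.700 × 33.535 = 106.111 m²/s².
v = √106.111 = 10.301 m/s.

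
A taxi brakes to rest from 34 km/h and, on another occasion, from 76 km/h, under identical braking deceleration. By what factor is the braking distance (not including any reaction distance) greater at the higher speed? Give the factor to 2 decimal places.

Factor ≈ 5.00

Braking distance d = v²/(2a), so with a fixed, d ∝ v².
Factor = (76/34)² = 2.2353² = 4.9966.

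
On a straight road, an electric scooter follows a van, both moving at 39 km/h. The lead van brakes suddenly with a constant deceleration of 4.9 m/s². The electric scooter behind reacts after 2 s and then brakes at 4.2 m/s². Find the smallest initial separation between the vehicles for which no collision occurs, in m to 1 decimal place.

Minimum gap ≈ 23.7 m

39 km/h ÷ 3.6 = 10.8333 m/s.
Leader travels v²/(2a_L) = 117.360 / 9.800 = 11.976 m before stopping.
Follower covers v·t_r = 10.8333 × 2 = 21.667 m while reacting, then v²/(2a_F) = 117.360 / 8.400 = 13.971 m while braking, for a total of 21.667 + 13.971 = 35.638 m.
Since a_F ≤ a_L and the follower starts braking later, the follower is never slower than the leader, so the closest approach is when both have stopped.
Minimum gap = 35.638 − 11.976 = 23.662 m.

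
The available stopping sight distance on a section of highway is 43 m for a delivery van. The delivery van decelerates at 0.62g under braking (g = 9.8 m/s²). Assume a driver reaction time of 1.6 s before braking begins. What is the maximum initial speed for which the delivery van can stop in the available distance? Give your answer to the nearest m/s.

Maximum speed ≈ 15 m/s

a = 0.62 × 9.8 = 6.076 m/s².
Stopping distance: v·t_r + v²/(2a) = 43 with t_r = 1.6 s and a = 6.076 m/s².
So v² + 19.443 v − 522.54 = 0.
Positive root: v = −a·t_r + √((a·t_r)² + 2a·d) = −9.722 + √(94.517 + 522.54) = 15.1186 m/s.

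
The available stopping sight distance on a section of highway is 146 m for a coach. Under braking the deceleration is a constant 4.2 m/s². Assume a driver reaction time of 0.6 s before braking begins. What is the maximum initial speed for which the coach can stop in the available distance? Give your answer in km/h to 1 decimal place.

Stopping distance: v·t_r + v²/(2a) = 146 with t_r = 0.6 s and a = 4.200 m/s².
So v² + 5.040 v − 1226.40 = 0.
Positive root: v = −a·t_r + √((a·t_r)² + 2a·d) = −2.520 + √(6.350 + 1226.40) = 32.5905 m/s.
32.5905 m/s × 3.6 = 117.326 km/h.

Maximum speed ≈ 117.3 km/h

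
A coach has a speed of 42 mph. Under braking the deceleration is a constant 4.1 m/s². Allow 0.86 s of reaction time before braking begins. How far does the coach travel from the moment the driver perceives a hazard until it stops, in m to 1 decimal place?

Total stopping distance ≈ 59.1 m

42 mph × 0.44704 = 18.7757 m/s.
Reaction distance = v·t_r = 18.7757 × 0.86 = 16.147 m.
Braking distance = v²/(2a) = 18.7757² / (2 × 4.100) = 352.527 / 8.200 = 42.991 m.
Total = 16.147 + 42.991 = 59.138 m.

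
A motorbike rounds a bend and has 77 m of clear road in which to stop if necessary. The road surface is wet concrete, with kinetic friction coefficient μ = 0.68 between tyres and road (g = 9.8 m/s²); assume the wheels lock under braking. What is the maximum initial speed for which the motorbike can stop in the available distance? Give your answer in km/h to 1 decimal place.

a = μg = 0.68 × 9.8 = 6.664 m/s².
v²/(2a) = d ⇒ v = √(2 × 6.664 × 77) = √1026.26 = 32.0353 m/s.
32.0353 m/s × 3.6 = 115.327 km/h.

Maximum speed ≈ 115.3 km/h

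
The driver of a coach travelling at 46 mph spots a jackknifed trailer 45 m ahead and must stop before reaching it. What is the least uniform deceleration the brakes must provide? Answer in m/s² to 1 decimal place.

Required deceleration ≈ 4.7 m/s²

46 mph × 0.44704 = 20.5638 m/s.
v² = 2a·d ⇒ a = v²/(2d) = 20.5638² / (2 × 45.000) = 422.870 / 90.000 = 4.6986 m/s².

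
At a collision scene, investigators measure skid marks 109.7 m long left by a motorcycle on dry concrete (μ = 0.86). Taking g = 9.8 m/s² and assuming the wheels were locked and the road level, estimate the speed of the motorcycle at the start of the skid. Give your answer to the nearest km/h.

Initial speed ≈ 155 km/h

Deceleration a = μg = 0.86 × 9.8 = 8.428 m/s².
v = √(2a·d) = √(2 × 8.428 × 109.7) = √1849.103 = 43.0012 m/s.
= 43.0012 × 3.6 = 154.804 km/h.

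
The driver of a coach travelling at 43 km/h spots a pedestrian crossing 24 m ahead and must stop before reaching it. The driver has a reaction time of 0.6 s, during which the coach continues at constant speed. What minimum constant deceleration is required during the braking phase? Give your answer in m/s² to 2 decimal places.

43 km/h ÷ 3.6 = 11.9444 m/s.
Distance covered during reaction = 11.9444 × 0.6 = 7.167 m.
Distance available for braking: 24 − 7.167 = 16.833 m.
v² = 2a·d ⇒ a = v²/(2d) = 11.9444² / (2 × 16.833) = 142.669 / 33.666 = 4.2378 m/s².

Required deceleration ≈ 4.24 m/s²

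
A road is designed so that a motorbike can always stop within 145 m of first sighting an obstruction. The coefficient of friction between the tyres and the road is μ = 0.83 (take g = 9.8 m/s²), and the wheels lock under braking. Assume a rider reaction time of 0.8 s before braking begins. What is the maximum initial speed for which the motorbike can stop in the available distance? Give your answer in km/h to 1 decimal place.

a = μg = 0.83 × 9.8 = 8.134 m/s².
Stopping distance: v·t_r + v²/(2a) = 145 with t_r = 0.8 s and a = 8.134 m/s².
So v² + 13.014 v − 2358.86 = 0.
Positive root: v = −a·t_r + √((a·t_r)² + 2a·d) = −6.507 + √(42.341 + 2358.86) = 42.4951 m/s.
42.4951 m/s × 3.6 = 152.982 km/h.

Maximum speed ≈ 153.0 km/h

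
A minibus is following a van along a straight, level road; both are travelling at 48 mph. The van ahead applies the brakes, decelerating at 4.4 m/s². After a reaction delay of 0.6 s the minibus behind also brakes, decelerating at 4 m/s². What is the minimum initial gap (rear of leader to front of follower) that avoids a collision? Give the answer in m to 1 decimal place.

48 mph × 0.44704 = 21.4579 m/s.
Leader travels v²/(2a_L) = 460.441 / 8.800 = 52.323 m before stopping.
Follower covers v·t_r = 21.4579 × 0.6 = 12.875 m while reacting, then v²/(2a_F) = 460.441 / 8.000 = 57.555 m while braking, for a total of 12.875 + 57.555 = 70.430 m.
Since a_F ≤ a_L and the follower starts braking later, the follower is never slower than the leader, so the closest approach is when both have stopped.
Minimum gap = 70.430 − 52.323 = 18.107 m.

Minimum gap ≈ 18.1 m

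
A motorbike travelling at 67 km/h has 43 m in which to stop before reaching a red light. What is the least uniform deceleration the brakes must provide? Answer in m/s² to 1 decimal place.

67 km/h ÷ 3.6 = 18.6111 m/s.
v² = 2a·d ⇒ a = v²/(2d) = 18.6111² / (2 × 43.000) = 346.373 / 86.000 = 4.0276 m/s².

Required deceleration ≈ 4.0 m/s²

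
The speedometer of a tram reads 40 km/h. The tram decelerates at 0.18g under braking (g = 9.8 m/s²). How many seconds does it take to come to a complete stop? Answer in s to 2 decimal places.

Braking time ≈ 6.30 s

40 km/h ÷ 3.6 = 11.1111 m/s.
a = 0.18 × 9.8 = 1.764 m/s².
Braking time = v/a = 11.1111 / 1.764 = 6.299 s.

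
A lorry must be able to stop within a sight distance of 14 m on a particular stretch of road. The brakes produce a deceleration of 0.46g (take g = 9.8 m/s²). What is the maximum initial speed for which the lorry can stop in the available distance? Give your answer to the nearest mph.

a = 0.46 × 9.8 = 4.508 m/s².
v²/(2a) = d ⇒ v = √(2 × 4.508 × 14) = √126.22 = 11.2348 m/s.
11.2348 m/s ÷ 0.44704 = 25.132 mph.

Maximum speed ≈ 25 mph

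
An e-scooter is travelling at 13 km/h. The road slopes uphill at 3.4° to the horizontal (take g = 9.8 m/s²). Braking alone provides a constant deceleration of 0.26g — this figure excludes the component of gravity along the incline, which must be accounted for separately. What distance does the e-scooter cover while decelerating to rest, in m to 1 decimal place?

Braking distance ≈ 2.1 m

13 km/h ÷ 3.6 = 3.6111 m/s.
a = 0.26 × 9.8 = 2.548 m/s².
Gravity along the uphill slope adds to the braking deceleration: a_eff = 2.548 + 9.8·sin 3.4° = 2.548 + 0.581 = 3.129 m/s².
Braking distance = v²/(2a) = 3.6111² / (2 × 3.129) = 13.040 / 6.258 = 2.084 m.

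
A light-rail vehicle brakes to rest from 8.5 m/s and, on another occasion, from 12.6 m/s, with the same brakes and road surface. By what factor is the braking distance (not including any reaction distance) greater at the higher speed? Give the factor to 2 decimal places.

Factor ≈ 2.20

Braking distance d = v²/(2a), so with a fixed, d ∝ v².
Factor = (12.6/8.5)² = 1.4824² = 2.1975.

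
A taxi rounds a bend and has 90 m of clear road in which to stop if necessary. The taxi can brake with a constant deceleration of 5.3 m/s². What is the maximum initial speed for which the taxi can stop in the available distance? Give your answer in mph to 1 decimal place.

Maximum speed ≈ 69.1 mph

v²/(2a) = d ⇒ v = √(2 × 5.300 × 90) = √954.00 = 30.8869 m/s.
30.8869 m/s ÷ 0.44704 = 69.092 mph.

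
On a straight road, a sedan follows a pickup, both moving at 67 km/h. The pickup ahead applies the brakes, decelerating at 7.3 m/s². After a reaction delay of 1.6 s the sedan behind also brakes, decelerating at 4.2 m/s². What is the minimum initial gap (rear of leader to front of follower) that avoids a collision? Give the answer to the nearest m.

Minimum gap ≈ 47 m

67 km/h ÷ 3.6 = 18.6111 m/s.
Leader travels v²/(2a_L) = 346.373 / 14.600 = 23.724 m before stopping.
Follower covers v·t_r = 18.6111 × 1.6 = 29.778 m while reacting, then v²/(2a_F) = 346.373 / 8.400 = 41.235 m while braking, for a total of 29.778 + 41.235 = 71.013 m.
Since a_F ≤ a_L and the follower starts braking later, the follower is never slower than the leader, so the closest approach is when both have stopped.
Minimum gap = 71.013 − 23.724 = 47.289 m.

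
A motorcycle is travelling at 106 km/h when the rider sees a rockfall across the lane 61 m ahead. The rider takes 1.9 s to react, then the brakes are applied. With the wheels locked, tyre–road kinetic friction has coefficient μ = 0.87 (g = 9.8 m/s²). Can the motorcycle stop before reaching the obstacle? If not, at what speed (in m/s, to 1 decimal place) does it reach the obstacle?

106 km/h ÷ 3.6 = 29.4444 m/s.
a = μg = 0.87 × 9.8 = 8.526 m/s².
Reaction distance = 29.4444 × 1.9 = 55.944 m.
Braking distance needed to stop: v²/(2a) = 866.973 / 17.052 = 50.843 m, so total needed = 55.944 + 50.843 = 106.787 m > 61 m — it cannot stop.
Distance remaining when braking begins: 61 − 55.944 = 5.056 m.
v² = v₀² − 2a·d = 866.973 − 2 × 8.526 × 5.056 = 780.758 m²/s².
v = √780.758 = 27.942 m/s.

No — it strikes the obstacle at 27.9 m/s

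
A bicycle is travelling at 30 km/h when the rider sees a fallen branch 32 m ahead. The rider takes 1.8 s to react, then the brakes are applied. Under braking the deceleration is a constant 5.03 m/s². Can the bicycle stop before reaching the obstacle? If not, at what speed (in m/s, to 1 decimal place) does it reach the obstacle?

Yes — it stops about 10.1 m short of the obstacle, so it never reaches it

30 km/h ÷ 3.6 = 8.3333 m/s.
Reaction distance = 8.3333 × 1.8 = 15.000 m.
Braking distance = v²/(2a) = 69.444 / 10.060 = 6.903 m.
Total stopping distance = 15.000 + 6.903 = 21.903 m, vs 32 m available — it stops with 32 − 21.903 = 10.097 m to spare.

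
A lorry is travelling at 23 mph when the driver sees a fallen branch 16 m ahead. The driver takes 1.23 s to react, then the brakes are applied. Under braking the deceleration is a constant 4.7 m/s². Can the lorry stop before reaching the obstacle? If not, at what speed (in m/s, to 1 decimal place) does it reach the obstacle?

No — it strikes the obstacle at 8.6 m/s

23 mph × 0.44704 = 10.2819 m/s.
Reaction distance = 10.2819 × 1.23 = 12.647 m.
Braking distance needed to stop: v²/(2a) = 105.717 / 9.400 = 11.246 m, so total needed = 12.647 + 11.246 = 23.893 m > 16 m — it cannot stop.
Distance remaining when braking begins: 16 − 12.647 = 3.353 m.
v² = v₀² − 2a·d = 105.717 − 2 × 4.700 × 3.353 = 74.199 m²/s².
v = √74.199 = 8.614 m/s.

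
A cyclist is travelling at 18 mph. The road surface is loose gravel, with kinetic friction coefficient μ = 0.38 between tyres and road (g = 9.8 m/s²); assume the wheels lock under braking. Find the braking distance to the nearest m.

Braking distance ≈ 9 m

18 mph × 0.44704 = 8.0467 m/s.
a = μg = 0.38 × 9.8 = 3.724 m/s².
Braking distance = v²/(2a) = 8.0467² / (2 × 3.724) = 64.749 / 7.448 = 8.693 m.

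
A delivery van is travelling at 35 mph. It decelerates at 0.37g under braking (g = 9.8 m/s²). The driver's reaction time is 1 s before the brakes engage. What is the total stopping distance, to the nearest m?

35 mph × 0.44704 = 15.6464 m/s.
a = 0.37 × 9.8 = 3.626 m/s².
Reaction distance = v·t_r = 15.6464 × 1 = 15.646 m.
Braking distance = v²/(2a) = 15.6464² / (2 × 3.626) = 244.810 / 7.252 = 33.758 m.
Total = 15.646 + 33.758 = 49.404 m.

Total stopping distance ≈ 49 m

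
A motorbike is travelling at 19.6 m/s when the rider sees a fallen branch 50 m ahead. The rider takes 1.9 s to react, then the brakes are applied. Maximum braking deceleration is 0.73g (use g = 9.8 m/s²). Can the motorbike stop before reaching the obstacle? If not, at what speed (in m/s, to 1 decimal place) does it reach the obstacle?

No — it strikes the obstacle at 14.2 m/s

a = 0.73 × 9.8 = 7.154 m/s².
Reaction distance = 19.6000 × 1.9 = 37.240 m.
Braking distance needed to stop: v²/(2a) = 384.160 / 14.308 = 26.849 m, so total needed = 37.240 + 26.849 = 64.089 m > 50 m — it cannot stop.
Distance remaining when braking begins: 50 − 37.240 = 12.760 m.
v² = v₀² − 2a·d = 384.160 − 2 × 7.154 × 12.760 = 201.590 m²/s².
v = √201.590 = 14.198 m/s.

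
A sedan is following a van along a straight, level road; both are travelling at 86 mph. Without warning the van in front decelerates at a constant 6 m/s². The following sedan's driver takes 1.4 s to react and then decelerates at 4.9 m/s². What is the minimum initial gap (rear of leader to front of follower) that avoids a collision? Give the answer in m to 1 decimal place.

Minimum gap ≈ 81.5 m

86 mph × 0.44704 = 38.4454 m/s.
Leader travels v²/(2a_L) = 1478.049 / 12.000 = 123.171 m before stopping.
Follower covers v·t_r = 38.4454 × 1.4 = 53.824 m while reacting, then v²/(2a_F) = 1478.049 / 9.800 = 150.821 m while braking, for a total of 53.824 + 150.821 = 204.645 m.
Since a_F ≤ a_L and the follower starts braking later, the follower is never slower than the leader, so the closest approach is when both have stopped.
Minimum gap = 204.645 − 123.171 = 81.474 m.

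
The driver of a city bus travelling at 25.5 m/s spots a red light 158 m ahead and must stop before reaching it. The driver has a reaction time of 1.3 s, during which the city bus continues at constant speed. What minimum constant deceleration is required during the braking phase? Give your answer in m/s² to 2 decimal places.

Distance covered during reaction = 25.5000 × 1.3 = 33.150 m.
Distance available for braking: 158 − 33.150 = 124.850 m.
v² = 2a·d ⇒ a = v²/(2d) = 25.5000² / (2 × 124.850) = 650.250 / 249.700 = 2.6041 m/s².

Required deceleration ≈ 2.60 m/s²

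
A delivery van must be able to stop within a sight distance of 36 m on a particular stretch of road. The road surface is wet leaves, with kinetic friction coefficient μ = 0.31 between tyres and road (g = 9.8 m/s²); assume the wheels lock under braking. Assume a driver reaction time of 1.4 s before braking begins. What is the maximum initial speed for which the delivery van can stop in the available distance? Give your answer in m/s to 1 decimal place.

a = μg = 0.31 × 9.8 = 3.038 m/s².
Stopping distance: v·t_r + v²/(2a) = 36 with t_r = 1.4 s and a = 3.038 m/s².
So v² + 8.506 v − 218.74 = 0.
Positive root: v = −a·t_r + √((a·t_r)² + 2a·d) = −4.253 + √(18.088 + 218.74) = 11.1362 m/s.

Maximum speed ≈ 11.1 m/s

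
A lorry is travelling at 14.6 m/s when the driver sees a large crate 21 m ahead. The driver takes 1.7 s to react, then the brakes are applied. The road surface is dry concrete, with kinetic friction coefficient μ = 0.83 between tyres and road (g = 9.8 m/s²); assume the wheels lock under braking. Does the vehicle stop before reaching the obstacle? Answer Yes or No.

a = μg = 0.83 × 9.8 = 8.134 m/s².
Reaction distance = 14.6000 × 1.7 = 24.820 m.
Braking distance = v²/(2a) = 213.160 / 16.268 = 13.103 m.
Total stopping distance = 24.820 + 13.103 = 37.923 m, vs 21 m available — it cannot stop in time and overshoots by 37.923 − 21 = 16.923 m.

No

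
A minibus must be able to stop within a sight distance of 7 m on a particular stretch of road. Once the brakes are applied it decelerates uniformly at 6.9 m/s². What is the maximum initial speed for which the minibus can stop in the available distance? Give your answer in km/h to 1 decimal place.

Maximum speed ≈ 35.4 km/h

v²/(2a) = d ⇒ v = √(2 × 6.900 × 7) = √96.60 = 9.8285 m/s.
9.8285 m/s × 3.6 = 35.383 km/h.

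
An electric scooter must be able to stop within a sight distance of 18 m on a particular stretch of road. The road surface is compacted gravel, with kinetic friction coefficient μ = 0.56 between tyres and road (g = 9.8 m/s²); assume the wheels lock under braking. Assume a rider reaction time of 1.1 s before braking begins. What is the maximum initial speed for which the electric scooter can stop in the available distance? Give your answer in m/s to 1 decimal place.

Maximum speed ≈ 9.3 m/s

a = μg = 0.56 × 9.8 = 5.488 m/s².
Stopping distance: v·t_r + v²/(2a) = 18 with t_r = 1.1 s and a = 5.488 m/s².
So v² + 12.074 v − 197.57 = 0.
Positive root: v = −a·t_r + √((a·t_r)² + 2a·d) = −6.037 + √(36.445 + 197.57) = 9.2605 m/s.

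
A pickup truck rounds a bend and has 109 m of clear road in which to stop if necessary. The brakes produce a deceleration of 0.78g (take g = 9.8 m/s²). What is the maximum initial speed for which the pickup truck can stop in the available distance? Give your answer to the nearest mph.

a = 0.78 × 9.8 = 7.644 m/s².
v²/(2a) = d ⇒ v = √(2 × 7.644 × 109) = √1666.39 = 40.8214 m/s.
40.8214 m/s ÷ 0.44704 = 91.315 mph.

Maximum speed ≈ 91 mph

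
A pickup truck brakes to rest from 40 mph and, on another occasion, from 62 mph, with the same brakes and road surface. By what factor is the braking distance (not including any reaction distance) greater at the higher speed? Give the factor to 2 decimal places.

Factor ≈ 2.40

Braking distance d = v²/(2a), so with a fixed, d ∝ v².
Factor = (62/40)² = 1.5500² = 2.4025.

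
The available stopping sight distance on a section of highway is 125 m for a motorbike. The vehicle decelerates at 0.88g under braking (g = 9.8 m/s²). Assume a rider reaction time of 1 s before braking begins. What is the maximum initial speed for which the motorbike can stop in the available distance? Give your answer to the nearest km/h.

a = 0.88 × 9.8 = 8.624 m/s².
Stopping distance: v·t_r + v²/(2a) = 125 with t_r = 1 s and a = 8.624 m/s².
So v² + 17.248 v − 2156.00 = 0.
Positive root: v = −a·t_r + √((a·t_r)² + 2a·d) = −8.624 + √(74.373 + 2156.00) = 38.6028 m/s.
38.6028 m/s × 3.6 = 138.970 km/h.

Maximum speed ≈ 139 km/h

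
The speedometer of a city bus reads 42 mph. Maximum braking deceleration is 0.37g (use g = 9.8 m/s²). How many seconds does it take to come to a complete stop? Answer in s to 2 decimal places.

42 mph × 0.44704 = 18.7757 m/s.
a = 0.37 × 9.8 = 3.626 m/s².
Braking time = v/a = 18.7757 / 3.626 = 5.178 s.

Braking time ≈ 5.18 s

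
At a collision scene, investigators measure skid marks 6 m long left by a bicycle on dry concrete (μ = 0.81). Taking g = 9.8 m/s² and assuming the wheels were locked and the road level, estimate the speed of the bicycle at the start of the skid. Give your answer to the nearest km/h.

Initial speed ≈ 35 km/h

Deceleration a = μg = 0.81 × 9.8 = 7.938 m/s².
v = √(2a·d) = √(2 × 7.938 × 6) = √95.256 = 9.7599 m/s.
= 9.7599 × 3.6 = 35.136 km/h.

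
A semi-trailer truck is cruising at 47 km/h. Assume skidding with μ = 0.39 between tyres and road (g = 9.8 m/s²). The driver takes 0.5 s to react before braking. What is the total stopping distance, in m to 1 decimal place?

Total stopping distance ≈ 28.8 m

47 km/h ÷ 3.6 = 13.0556 m/s.
a = μg = 0.39 × 9.8 = 3.822 m/s².
Reaction distance = v·t_r = 13.0556 × 0.5 = 6.528 m.
Braking distance = v²/(2a) = 13.0556² / (2 × 3.822) = 170.449 / 7.644 = 22.298 m.
Total = 6.528 + 22.298 = 28.826 m.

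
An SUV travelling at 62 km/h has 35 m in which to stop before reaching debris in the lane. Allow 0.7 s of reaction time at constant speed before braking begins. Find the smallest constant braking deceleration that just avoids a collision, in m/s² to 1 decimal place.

62 km/h ÷ 3.6 = 17.2222 m/s.
Distance covered during reaction = 17.2222 × 0.7 = 12.056 m.
Distance available for braking: 35 − 12.056 = 22.944 m.
v² = 2a·d ⇒ a = v²/(2d) = 17.2222² / (2 × 22.944) = 296.604 / 45.888 = 6.4637 m/s².

Required deceleration ≈ 6.5 m/s²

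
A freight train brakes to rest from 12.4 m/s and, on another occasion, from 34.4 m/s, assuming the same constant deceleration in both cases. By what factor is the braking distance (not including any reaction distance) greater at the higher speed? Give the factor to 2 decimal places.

Factor ≈ 7.70

Braking distance d = v²/(2a), so with a fixed, d ∝ v².
Factor = (34.4/12.4)² = 2.7742² = 7.6962.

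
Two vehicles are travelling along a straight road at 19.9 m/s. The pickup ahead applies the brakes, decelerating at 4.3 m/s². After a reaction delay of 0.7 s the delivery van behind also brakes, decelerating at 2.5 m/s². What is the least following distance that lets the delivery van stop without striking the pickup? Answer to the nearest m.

Leader travels v²/(2a_L) = 396.010 / 8.600 = 46.048 m before stopping.
Follower covers v·t_r = 19.9000 × 0.7 = 13.930 m while reacting, then v²/(2a_F) = 396.010 / 5.000 = 79.202 m while braking, for a total of 13.930 + 79.202 = 93.132 m.
Since a_F ≤ a_L and the follower starts braking later, the follower is never slower than the leader, so the closest approach is when both have stopped.
Minimum gap = 93.132 − 46.048 = 47.084 m.

Minimum gap ≈ 47 m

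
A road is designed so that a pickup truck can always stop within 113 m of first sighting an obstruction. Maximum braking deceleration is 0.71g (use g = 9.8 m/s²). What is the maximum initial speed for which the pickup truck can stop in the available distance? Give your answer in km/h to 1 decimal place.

Maximum speed ≈ 142.8 km/h

a = 0.71 × 9.8 = 6.958 m/s².
v²/(2a) = d ⇒ v = √(2 × 6.958 × 113) = √1572.51 = 39.6549 m/s.
39.6549 m/s × 3.6 = 142.758 km/h.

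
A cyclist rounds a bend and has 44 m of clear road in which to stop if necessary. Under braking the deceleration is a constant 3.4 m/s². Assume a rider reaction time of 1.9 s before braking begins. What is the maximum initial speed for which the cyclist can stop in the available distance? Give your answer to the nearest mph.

Maximum speed ≈ 27 mph

Stopping distance: v·t_r + v²/(2a) = 44 with t_r = 1.9 s and a = 3.400 m/s².
So v² + 12.920 v − 299.20 = 0.
Positive root: v = −a·t_r + √((a·t_r)² + 2a·d) = −6.460 + √(41.732 + 299.20) = 12.0043 m/s.
12.0043 m/s ÷ 0.44704 = 26.853 mph.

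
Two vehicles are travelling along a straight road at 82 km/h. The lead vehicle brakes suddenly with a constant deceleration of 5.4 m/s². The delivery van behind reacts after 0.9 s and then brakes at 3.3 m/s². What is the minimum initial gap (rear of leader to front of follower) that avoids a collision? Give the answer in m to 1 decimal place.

82 km/h ÷ 3.6 = 22.7778 m/s.
Leader travels v²/(2a_L) = 518.828 / 10.800 = 48.040 m before stopping.
Follower covers v·t_r = 22.7778 × 0.9 = 20.500 m while reacting, then v²/(2a_F) = 518.828 / 6.600 = 78.610 m while braking, for a total of 20.500 + 78.610 = 99.110 m.
Since a_F ≤ a_L and the follower starts braking later, the follower is never slower than the leader, so the closest approach is when both have stopped.
Minimum gap = 99.110 − 48.040 = 51.070 m.

Minimum gap ≈ 51.1 m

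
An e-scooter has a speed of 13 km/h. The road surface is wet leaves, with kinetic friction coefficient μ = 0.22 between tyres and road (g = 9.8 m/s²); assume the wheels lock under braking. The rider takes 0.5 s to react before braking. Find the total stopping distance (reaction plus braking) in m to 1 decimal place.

Total stopping distance ≈ 4.8 m

13 km/h ÷ 3.6 = 3.6111 m/s.
a = μg = 0.22 × 9.8 = 2.156 m/s².
Reaction distance = v·t_r = 3.6111 × 0.5 = 1.806 m.
Braking distance = v²/(2a) = 3.6111² / (2 × 2.156) = 13.040 / 4.312 = 3.024 m.
Total = 1.806 + 3.024 = 4.830 m.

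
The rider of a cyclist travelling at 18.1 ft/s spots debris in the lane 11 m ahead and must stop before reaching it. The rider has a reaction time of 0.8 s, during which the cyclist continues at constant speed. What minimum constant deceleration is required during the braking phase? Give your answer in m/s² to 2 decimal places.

18.1 ft/s × 0.3048 = 5.5169 m/s.
Distance covered during reaction = 5.5169 × 0.8 = 4.414 m.
Distance available for braking: 11 − 4.414 = 6.586 m.
v² = 2a·d ⇒ a = v²/(2d) = 5.5169² / (2 × 6.586) = 30.436 / 13.172 = 2.3107 m/s².

Required deceleration ≈ 2.31 m/s²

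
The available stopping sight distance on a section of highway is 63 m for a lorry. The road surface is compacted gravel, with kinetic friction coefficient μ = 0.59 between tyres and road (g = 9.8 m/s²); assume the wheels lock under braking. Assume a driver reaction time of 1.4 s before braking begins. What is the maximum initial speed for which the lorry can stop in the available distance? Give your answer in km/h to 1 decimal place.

a = μg = 0.59 × 9.8 = 5.782 m/s².
Stopping distance: v·t_r + v²/(2a) = 63 with t_r = 1.4 s and a = 5.782 m/s².
So v² + 16.190 v − 728.53 = 0.
Positive root: v = −a·t_r + √((a·t_r)² + 2a·d) = −8.095 + √(65.529 + 728.53) = 20.0841 m/s.
20.0841 m/s × 3.6 = 72.303 km/h.

Maximum speed ≈ 72.3 km/h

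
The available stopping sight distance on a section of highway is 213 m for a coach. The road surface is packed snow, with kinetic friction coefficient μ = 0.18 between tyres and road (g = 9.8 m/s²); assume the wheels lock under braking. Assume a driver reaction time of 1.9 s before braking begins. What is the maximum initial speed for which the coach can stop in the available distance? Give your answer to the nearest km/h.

Maximum speed ≈ 87 km/h

a = μg = 0.18 × 9.8 = 1.764 m/s².
Stopping distance: v·t_r + v²/(2a) = 213 with t_r = 1.9 s and a = 1.764 m/s².
So v² + 6.703 v − 751.46 = 0.
Positive root: v = −a·t_r + √((a·t_r)² + 2a·d) = −3.352 + √(11.236 + 751.46) = 24.2650 m/s.
24.2650 m/s × 3.6 = 87.354 km/h.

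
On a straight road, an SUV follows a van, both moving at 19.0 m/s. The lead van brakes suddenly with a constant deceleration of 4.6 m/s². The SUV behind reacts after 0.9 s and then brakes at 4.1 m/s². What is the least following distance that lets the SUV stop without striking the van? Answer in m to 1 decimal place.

Leader travels v²/(2a_L) = 361.000 / 9.200 = 39.239 m before stopping.
Follower covers v·t_r = 19.0000 × 0.9 = 17.100 m while reacting, then v²/(2a_F) = 361.000 / 8.200 = 44.024 m while braking, for a total of 17.100 + 44.024 = 61.124 m.
Since a_F ≤ a_L and the follower starts braking later, the follower is never slower than the leader, so the closest approach is when both have stopped.
Minimum gap = 61.124 − 39.239 = 21.885 m.

Minimum gap ≈ 21.9 m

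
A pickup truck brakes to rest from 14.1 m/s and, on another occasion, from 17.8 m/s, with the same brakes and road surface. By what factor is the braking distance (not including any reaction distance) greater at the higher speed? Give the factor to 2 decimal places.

Braking distance d = v²/(2a), so with a fixed, d ∝ v².
Factor = (17.8/14.1)² = 1.2624² = 1.5937.

Factor ≈ 1.59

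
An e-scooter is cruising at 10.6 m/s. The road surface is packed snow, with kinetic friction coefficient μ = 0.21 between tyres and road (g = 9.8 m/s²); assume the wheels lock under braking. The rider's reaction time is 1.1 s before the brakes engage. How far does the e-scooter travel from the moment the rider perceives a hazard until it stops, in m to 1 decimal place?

Total stopping distance ≈ 39.0 m

a = μg = 0.21 × 9.8 = 2.058 m/s².
Reaction distance = v·t_r = 10.6000 × 1.1 = 11.660 m.
Braking distance = v²/(2a) = 10.6000² / (2 × 2.058) = 112.360 / 4.116 = 27.298 m.
Total = 11.660 + 27.298 = 38.958 m.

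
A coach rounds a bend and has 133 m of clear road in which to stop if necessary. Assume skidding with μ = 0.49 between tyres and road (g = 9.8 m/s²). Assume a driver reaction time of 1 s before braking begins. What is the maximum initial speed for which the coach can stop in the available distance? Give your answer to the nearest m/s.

a = μg = 0.49 × 9.8 = 4.802 m/s².
Stopping distance: v·t_r + v²/(2a) = 133 with t_r = 1 s and a = 4.802 m/s².
So v² + 9.604 v − 1277.33 = 0.
Positive root: v = −a·t_r + √((a·t_r)² + 2a·d) = −4.802 + √(23.059 + 1277.33) = 31.2589 m/s.

Maximum speed ≈ 31 m/s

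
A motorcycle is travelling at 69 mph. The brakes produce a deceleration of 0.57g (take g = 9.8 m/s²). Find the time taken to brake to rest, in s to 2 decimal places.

Braking time ≈ 5.52 s

69 mph × 0.44704 = 30.8458 m/s.
a = 0.57 × 9.8 = 5.586 m/s².
Braking time = v/a = 30.8458 / 5.586 = 5.522 s.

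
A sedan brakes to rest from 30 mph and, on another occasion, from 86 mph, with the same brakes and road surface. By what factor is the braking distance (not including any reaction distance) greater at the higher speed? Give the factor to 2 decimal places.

Factor ≈ 8.22

Braking distance d = v²/(2a), so with a fixed, d ∝ v².
Factor = (86/30)² = 2.8667² = 8.2180.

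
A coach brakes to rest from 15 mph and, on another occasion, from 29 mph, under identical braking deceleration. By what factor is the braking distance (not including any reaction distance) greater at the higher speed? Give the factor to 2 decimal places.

Factor ≈ 3.74

Braking distance d = v²/(2a), so with a fixed, d ∝ v².
Factor = (29/15)² = 1.9333² = 3.7376.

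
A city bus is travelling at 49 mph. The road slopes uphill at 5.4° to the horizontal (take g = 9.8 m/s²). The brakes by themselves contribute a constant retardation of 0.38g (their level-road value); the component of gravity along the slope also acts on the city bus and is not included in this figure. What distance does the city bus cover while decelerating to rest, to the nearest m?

49 mph × 0.44704 = 21.9050 m/s.
a = 0.38 × 9.8 = 3.724 m/s².
Gravity along the uphill slope adds to the braking deceleration: a_eff = 3.724 + 9.8·sin 5.4° = 3.724 + 0.922 = 4.646 m/s².
Braking distance = v²/(2a) = 21.9050² / (2 × 4.646) = 479.829 / 9.292 = 51.639 m.

Braking distance ≈ 52 m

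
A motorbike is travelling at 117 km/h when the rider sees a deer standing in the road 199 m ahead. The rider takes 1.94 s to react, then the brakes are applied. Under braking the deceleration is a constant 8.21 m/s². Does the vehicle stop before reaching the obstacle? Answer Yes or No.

Yes

117 km/h ÷ 3.6 = 32.5000 m/s.
Reaction distance = 32.5000 × 1.94 = 63.050 m.
Braking distance = v²/(2a) = 1056.250 / 16.420 = 64.327 m.
Total stopping distance = 63.050 + 64.327 = 127.377 m, vs 199 m available — it stops with 199 − 127.377 = 71.623 m to spare.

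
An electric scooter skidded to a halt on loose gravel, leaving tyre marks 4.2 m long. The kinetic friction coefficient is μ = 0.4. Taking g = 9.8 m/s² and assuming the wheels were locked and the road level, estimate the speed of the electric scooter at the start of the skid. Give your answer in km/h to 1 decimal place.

Initial speed ≈ 20.7 km/h

Deceleration a = μg = 0.4 × 9.8 = 3.920 m/s².
v = √(2a·d) = √(2 × 3.920 × 4.2) = √32.928 = 5.7383 m/s.
= 5.7383 × 3.6 = 20.658 km/h.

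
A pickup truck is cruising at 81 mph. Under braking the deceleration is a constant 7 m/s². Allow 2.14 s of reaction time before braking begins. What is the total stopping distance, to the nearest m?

81 mph × 0.44704 = 36.2102 m/s.
Reaction distance = v·t_r = 36.2102 × 2.14 = 77.490 m.
Braking distance = v²/(2a) = 36.2102² / (2 × 7.000) = 1311.179 / 14.000 = 93.656 m.
Total = 77.490 + 93.656 = 171.146 m.

Total stopping distance ≈ 171 m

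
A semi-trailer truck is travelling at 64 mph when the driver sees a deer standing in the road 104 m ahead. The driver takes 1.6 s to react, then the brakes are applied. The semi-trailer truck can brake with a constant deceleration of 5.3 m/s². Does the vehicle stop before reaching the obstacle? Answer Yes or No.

No

64 mph × 0.44704 = 28.6106 m/s.
Reaction distance = 28.6106 × 1.6 = 45.777 m.
Braking distance = v²/(2a) = 818.566 / 10.600 = 77.223 m.
Total stopping distance = 45.777 + 77.223 = 123.000 m, vs 104 m available — it cannot stop in time and overshoots by 123.000 − 104 = 19.000 m.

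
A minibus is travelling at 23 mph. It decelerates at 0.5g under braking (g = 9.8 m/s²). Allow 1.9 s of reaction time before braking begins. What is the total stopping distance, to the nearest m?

23 mph × 0.44704 = 10.2819 m/s.
a = 0.5 × 9.8 = 4.900 m/s².
Reaction distance = v·t_r = 10.2819 × 1.9 = 19.536 m.
Braking distance = v²/(2a) = 10.2819² / (2 × 4.900) = 105.717 / 9.800 = 10.787 m.
Total = 19.536 + 10.787 = 30.323 m.

Total stopping distance ≈ 30 m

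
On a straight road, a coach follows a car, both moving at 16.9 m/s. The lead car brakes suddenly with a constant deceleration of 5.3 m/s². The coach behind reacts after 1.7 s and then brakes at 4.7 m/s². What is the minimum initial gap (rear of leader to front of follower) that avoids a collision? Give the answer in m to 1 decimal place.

Minimum gap ≈ 32.2 m

Leader travels v²/(2a_L) = 285.610 / 10.600 = 26.944 m before stopping.
Follower covers v·t_r = 16.9000 × 1.7 = 28.730 m while reacting, then v²/(2a_F) = 285.610 / 9.400 = 30.384 m while braking, for a total of 28.730 + 30.384 = 59.114 m.
Since a_F ≤ a_L and the follower starts braking later, the follower is never slower than the leader, so the closest approach is when both have stopped.
Minimum gap = 59.114 − 26.944 = 32.170 m.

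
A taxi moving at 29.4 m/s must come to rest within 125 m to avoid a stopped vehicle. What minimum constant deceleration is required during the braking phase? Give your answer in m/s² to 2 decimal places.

v² = 2a·d ⇒ a = v²/(2d) = 29.4000² / (2 × 125.000) = 864.360 / 250.000 = 3.4574 m/s².

Required deceleration ≈ 3.46 m/s²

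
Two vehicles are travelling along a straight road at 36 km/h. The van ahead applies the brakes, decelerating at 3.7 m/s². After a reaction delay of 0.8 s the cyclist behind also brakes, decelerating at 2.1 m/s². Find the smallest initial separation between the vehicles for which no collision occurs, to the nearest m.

36 km/h ÷ 3.6 = 10.0000 m/s.
Leader travels v²/(2a_L) = 100.000 / 7.400 = 13.514 m before stopping.
Follower covers v·t_r = 10.0000 × 0.8 = 8.000 m while reacting, then v²/(2a_F) = 100.000 / 4.200 = 23.810 m while braking, for a total of 8.000 + 23.810 = 31.810 m.
Since a_F ≤ a_L and the follower starts braking later, the follower is never slower than the leader, so the closest approach is when both have stopped.
Minimum gap = 31.810 − 13.514 = 18.296 m.

Minimum gap ≈ 18 m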